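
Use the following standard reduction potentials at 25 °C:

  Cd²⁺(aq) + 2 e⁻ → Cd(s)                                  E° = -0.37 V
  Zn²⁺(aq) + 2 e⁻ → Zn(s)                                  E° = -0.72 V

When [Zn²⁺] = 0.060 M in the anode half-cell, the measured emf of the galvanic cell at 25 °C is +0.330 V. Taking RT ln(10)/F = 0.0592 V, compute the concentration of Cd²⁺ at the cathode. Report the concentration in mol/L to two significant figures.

Cd²⁺/Cd is the cathode, Zn²⁺/Zn the anode: E°cell = +0.35 V, n = 2.
Overall reaction: Cd²⁺(aq) + Zn(s) → Cd(s) + Zn²⁺(aq); Q = [Zn²⁺]^1/[Cd²⁺]^1.
From E = E° − (0.0592/n) log Q: log Q = (E° − E)·n/0.0592 = (+0.35 − (+0.330))·2/0.0592 = 0.6757.
So 1·log[Cd²⁺] = 1·log(0.06) − log Q = -1.2218 − (0.6757) = -1.8975; [Cd²⁺] = 10^(-1.8975) ≈ 0.013 M.

0.013 M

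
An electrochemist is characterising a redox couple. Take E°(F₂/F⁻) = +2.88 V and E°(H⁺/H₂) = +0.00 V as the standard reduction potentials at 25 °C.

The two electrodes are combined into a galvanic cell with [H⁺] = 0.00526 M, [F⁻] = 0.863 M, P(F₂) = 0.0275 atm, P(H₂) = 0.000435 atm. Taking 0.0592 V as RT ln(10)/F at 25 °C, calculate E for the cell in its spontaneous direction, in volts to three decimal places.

+2.873 V

F₂/F⁻ is the cathode (higher E°), H⁺/H₂ the anode: E°cell = +2.88 − (+0.00) = +2.88 V, n = 2.
Overall: F₂(g) + H₂(g) → 2 F⁻(aq) + 2 H⁺(aq)
Q = [F⁻]^2·[H⁺]^2 / (P(F₂)·P(H₂)); log Q = 0.236.
E = E° − (0.0592/n) log Q = +2.88 − (0.0592/2)(0.236) = +2.873 V.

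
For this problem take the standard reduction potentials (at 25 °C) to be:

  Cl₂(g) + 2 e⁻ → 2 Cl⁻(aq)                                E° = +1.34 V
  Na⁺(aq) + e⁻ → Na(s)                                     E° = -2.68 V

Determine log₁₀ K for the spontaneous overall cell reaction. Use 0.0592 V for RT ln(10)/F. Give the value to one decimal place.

Cathode: Cl₂/Cl⁻; anode: Na⁺/Na. E°cell = +4.02 V, n = 2.
log K = nE°cell / 0.0592 = (2)(+4.02) / 0.0592 = 135.8.

135.8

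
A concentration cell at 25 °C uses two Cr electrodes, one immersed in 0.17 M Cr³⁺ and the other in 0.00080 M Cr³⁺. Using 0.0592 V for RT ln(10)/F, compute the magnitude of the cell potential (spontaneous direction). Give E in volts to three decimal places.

+0.046 V

For a concentration cell E°cell = 0. The 0.17 M side is the cathode (reduction is favoured where [Cr³⁺] is higher).
With n = 3, E = −(0.0592/3) log([Cr³⁺]ₐₙ/[Cr³⁺]꜀ₐₜ) = −(0.0592/3) log(0.0008/0.17) = −(0.0592/3)(-2.327) = +0.046 V.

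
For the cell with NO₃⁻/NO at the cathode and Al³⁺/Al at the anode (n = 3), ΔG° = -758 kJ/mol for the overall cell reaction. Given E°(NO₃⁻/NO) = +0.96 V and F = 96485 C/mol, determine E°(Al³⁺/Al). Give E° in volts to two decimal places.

-1.66 V

E°cell = −ΔG°/(nF) = −(-758×10³)/((3)(96485)) = +2.619 V.
Since NO₃⁻/NO is the cathode and Al³⁺/Al the anode, E°cell = E°(NO₃⁻/NO) − E°(Al³⁺/Al).
So E°(Al³⁺/Al) = E°(NO₃⁻/NO) − E°cell = (+0.96) − (+2.619) = -1.66 V.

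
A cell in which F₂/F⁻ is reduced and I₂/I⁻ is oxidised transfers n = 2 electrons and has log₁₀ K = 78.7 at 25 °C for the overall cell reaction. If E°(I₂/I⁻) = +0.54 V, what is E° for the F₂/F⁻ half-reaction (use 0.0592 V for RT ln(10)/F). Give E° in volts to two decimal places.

E°cell = (0.0592/n)·log K = (0.0592/2)(78.7) = +2.330 V.
Since F₂/F⁻ is the cathode and I₂/I⁻ the anode, E°cell = E°(F₂/F⁻) − E°(I₂/I⁻).
So E°(F₂/F⁻) = E°cell + E°(I₂/I⁻) = +2.330 + (+0.54) = +2.87 V.

+2.87 V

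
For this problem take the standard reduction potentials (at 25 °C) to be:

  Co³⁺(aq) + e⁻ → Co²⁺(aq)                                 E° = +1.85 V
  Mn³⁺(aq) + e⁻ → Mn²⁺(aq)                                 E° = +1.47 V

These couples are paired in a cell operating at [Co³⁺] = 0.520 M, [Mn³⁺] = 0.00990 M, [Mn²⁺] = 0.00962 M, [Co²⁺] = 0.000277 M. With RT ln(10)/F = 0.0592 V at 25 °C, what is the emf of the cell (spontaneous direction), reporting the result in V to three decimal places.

+0.573 V

Co³⁺/Co²⁺ is the cathode (higher E°), Mn³⁺/Mn²⁺ the anode: E°cell = +1.85 − (+1.47) = +0.38 V, n = 1.
Overall: Co³⁺(aq) + Mn²⁺(aq) → Co²⁺(aq) + Mn³⁺(aq)
Q = [Co²⁺]·[Mn³⁺] / ([Co³⁺]·[Mn²⁺]); log Q = -3.261.
E = E° − (0.0592/n) log Q = +0.38 − (0.0592/1)(-3.261) = +0.573 V.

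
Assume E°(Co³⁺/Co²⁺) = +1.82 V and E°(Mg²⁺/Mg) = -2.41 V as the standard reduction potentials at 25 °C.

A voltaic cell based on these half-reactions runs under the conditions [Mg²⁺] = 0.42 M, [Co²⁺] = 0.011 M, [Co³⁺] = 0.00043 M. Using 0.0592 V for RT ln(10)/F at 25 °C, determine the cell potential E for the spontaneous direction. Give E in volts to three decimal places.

+4.158 V

Co³⁺/Co²⁺ is the cathode (higher E°), Mg²⁺/Mg the anode: E°cell = +1.82 − (-2.41) = +4.23 V, n = 2.
Overall: 2 Co³⁺(aq) + Mg(s) → 2 Co²⁺(aq) + Mg²⁺(aq)
Q = [Co²⁺]^2·[Mg²⁺] / ([Co³⁺]^2); log Q = 2.439.
E = E° − (0.0592/n) log Q = +4.23 − (0.0592/2)(2.439) = +4.158 V.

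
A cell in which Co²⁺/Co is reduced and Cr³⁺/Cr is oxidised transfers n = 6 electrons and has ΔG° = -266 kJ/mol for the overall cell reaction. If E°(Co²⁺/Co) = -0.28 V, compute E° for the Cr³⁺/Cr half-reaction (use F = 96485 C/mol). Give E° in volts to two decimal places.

-0.74 V

E°cell = −ΔG°/(nF) = −(-266×10³)/((6)(96485)) = +0.459 V.
Since Co²⁺/Co is the cathode and Cr³⁺/Cr the anode, E°cell = E°(Co²⁺/Co) − E°(Cr³⁺/Cr).
So E°(Cr³⁺/Cr) = E°(Co²⁺/Co) − E°cell = (-0.28) − (+0.459) = -0.74 V.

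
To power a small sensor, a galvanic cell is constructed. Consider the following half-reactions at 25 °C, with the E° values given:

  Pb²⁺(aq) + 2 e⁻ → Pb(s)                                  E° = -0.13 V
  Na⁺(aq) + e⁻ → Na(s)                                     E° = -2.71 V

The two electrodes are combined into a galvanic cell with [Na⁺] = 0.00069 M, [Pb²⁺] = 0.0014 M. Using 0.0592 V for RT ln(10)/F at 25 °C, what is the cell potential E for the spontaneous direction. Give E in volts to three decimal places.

+2.683 V

Pb²⁺/Pb is the cathode (higher E°), Na⁺/Na the anode: E°cell = -0.13 − (-2.71) = +2.58 V, n = 2.
Overall: Pb²⁺(aq) + 2 Na(s) → Pb(s) + 2 Na⁺(aq)
Q = [Na⁺]^2 / ([Pb²⁺]); log Q = -3.468.
E = E° − (0.0592/n) log Q = +2.58 − (0.0592/2)(-3.468) = +2.683 V.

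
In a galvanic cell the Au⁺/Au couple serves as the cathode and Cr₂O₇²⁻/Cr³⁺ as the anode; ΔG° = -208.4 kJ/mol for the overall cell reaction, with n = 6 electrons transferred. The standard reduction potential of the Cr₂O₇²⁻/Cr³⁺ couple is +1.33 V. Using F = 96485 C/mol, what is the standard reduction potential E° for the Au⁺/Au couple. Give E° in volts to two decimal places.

E°cell = −ΔG°/(nF) = −(-208.4×10³)/((6)(96485)) = +0.360 V.
Since Au⁺/Au is the cathode and Cr₂O₇²⁻/Cr³⁺ the anode, E°cell = E°(Au⁺/Au) − E°(Cr₂O₇²⁻/Cr³⁺).
So E°(Au⁺/Au) = E°cell + E°(Cr₂O₇²⁻/Cr³⁺) = +0.360 + (+1.33) = +1.69 V.

+1.69 V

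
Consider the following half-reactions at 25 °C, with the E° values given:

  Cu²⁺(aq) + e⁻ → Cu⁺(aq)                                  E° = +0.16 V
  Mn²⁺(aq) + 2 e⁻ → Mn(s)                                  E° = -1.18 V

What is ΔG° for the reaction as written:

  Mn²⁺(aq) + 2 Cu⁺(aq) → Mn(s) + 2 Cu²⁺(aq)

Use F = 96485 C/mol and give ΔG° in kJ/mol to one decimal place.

+258.6 kJ/mol

As written, Mn²⁺/Mn is reduced (cathode) and Cu²⁺/Cu⁺ is oxidised (anode), so E°cell = (-1.18) − (+0.16) = -1.34 V.
Balancing electrons gives n = 2.
ΔG° = −nFE° = −(2)(96485)(-1.34) = 258,580 J = +258.6 kJ/mol.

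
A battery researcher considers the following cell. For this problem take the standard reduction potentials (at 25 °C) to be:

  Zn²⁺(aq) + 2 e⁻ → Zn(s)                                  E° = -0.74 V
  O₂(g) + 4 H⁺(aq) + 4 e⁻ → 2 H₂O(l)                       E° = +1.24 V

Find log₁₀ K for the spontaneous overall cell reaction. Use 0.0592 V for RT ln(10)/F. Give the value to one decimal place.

Cathode: O₂/H₂O; anode: Zn²⁺/Zn. E°cell = +1.98 V, n = 4.
log K = nE°cell / 0.0592 = (4)(+1.98) / 0.0592 = 133.8.

133.8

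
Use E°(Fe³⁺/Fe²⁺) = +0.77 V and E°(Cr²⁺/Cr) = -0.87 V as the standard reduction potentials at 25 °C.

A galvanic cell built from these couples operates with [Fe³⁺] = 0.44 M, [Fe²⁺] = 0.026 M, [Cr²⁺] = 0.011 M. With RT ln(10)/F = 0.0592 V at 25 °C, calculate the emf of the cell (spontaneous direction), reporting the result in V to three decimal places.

Fe³⁺/Fe²⁺ is the cathode (higher E°), Cr²⁺/Cr the anode: E°cell = +0.77 − (-0.87) = +1.64 V, n = 2.
Overall: 2 Fe³⁺(aq) + Cr(s) → 2 Fe²⁺(aq) + Cr²⁺(aq)
Q = [Fe²⁺]^2·[Cr²⁺] / ([Fe³⁺]^2); log Q = -4.416.
E = E° − (0.0592/n) log Q = +1.64 − (0.0592/2)(-4.416) = +1.771 V.

+1.771 V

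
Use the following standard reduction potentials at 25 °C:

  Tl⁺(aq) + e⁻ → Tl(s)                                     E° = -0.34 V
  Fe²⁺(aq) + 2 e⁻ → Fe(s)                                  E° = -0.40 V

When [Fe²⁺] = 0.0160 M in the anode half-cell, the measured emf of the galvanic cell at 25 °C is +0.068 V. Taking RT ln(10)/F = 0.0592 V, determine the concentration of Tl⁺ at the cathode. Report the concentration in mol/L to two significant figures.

0.17 M

Tl⁺/Tl is the cathode, Fe²⁺/Fe the anode: E°cell = +0.06 V, n = 2.
Overall reaction: 2 Tl⁺(aq) + Fe(s) → 2 Tl(s) + Fe²⁺(aq); Q = [Fe²⁺]^1/[Tl⁺]^2.
From E = E° − (0.0592/n) log Q: log Q = (E° − E)·n/0.0592 = (+0.06 − (+0.068))·2/0.0592 = -0.2703.
So 2·log[Tl⁺] = 1·log(0.016) − log Q = -1.7959 − (-0.2703) = -1.5256; log[Tl⁺] = -1.5256 / 2 = -0.7628; [Tl⁺] = 10^(-0.7628) ≈ 0.17 M.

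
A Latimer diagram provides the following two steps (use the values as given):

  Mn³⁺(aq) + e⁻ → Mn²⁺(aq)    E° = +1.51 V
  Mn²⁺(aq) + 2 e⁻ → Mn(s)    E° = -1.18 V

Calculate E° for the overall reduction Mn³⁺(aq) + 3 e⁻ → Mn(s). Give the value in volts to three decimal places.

Since ΔG° = −nFE° is additive over sequential reductions, n₃E°₃ = n₁E°₁ + n₂E°₂.
E°₃ = (1×+1.51 + 2×-1.18) / 3 = (-0.850) / 3 = -0.283 V.
E° values themselves are not directly additive — weighting by electron count is essential.

-0.283 V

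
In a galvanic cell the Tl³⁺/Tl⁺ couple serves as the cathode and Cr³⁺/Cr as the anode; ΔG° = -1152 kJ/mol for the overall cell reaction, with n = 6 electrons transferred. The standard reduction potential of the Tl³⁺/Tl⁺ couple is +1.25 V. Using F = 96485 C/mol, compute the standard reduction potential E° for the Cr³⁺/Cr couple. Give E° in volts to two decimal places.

-0.74 V

E°cell = −ΔG°/(nF) = −(-1152×10³)/((6)(96485)) = +1.990 V.
Since Tl³⁺/Tl⁺ is the cathode and Cr³⁺/Cr the anode, E°cell = E°(Tl³⁺/Tl⁺) − E°(Cr³⁺/Cr).
So E°(Cr³⁺/Cr) = E°(Tl³⁺/Tl⁺) − E°cell = (+1.25) − (+1.990) = -0.74 V.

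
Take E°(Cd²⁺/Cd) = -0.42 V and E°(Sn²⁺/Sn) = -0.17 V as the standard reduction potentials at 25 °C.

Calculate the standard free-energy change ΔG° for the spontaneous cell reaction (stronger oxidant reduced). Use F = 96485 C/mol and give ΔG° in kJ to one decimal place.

Sn²⁺/Sn (E° = -0.17 V) is the cathode; Cd²⁺/Cd (E° = -0.42 V) is the anode, so E°cell = +0.25 V.
Balancing electrons gives n = 2 (lcm of 2 and 2).
ΔG° = −nFE° = −(2)(96485)(+0.25) = -48,242 J = -48.2 kJ.

-48.2 kJ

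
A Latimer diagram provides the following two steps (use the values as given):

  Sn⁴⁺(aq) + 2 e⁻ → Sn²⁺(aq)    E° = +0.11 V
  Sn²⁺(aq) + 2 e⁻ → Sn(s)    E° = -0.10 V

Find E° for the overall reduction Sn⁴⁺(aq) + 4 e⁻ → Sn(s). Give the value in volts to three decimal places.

+0.005 V

Since ΔG° = −nFE° is additive over sequential reductions, n₃E°₃ = n₁E°₁ + n₂E°₂.
E°₃ = (2×+0.11 + 2×-0.10) / 4 = (+0.020) / 4 = +0.005 V.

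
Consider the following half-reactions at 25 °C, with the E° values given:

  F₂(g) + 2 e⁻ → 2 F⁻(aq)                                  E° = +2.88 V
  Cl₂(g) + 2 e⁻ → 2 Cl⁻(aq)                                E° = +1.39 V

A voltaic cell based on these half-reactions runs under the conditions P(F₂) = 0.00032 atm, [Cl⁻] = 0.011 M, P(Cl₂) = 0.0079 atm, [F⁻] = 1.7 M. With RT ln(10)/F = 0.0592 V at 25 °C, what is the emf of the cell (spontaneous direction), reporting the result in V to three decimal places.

F₂/F⁻ is the cathode (higher E°), Cl₂/Cl⁻ the anode: E°cell = +2.88 − (+1.39) = +1.49 V, n = 2.
Overall: F₂(g) + 2 Cl⁻(aq) → 2 F⁻(aq) + Cl₂(g)
Q = [F⁻]^2·P(Cl₂) / (P(F₂)·[Cl⁻]^2); log Q = 5.771.
E = E° − (0.0592/n) log Q = +1.49 − (0.0592/2)(5.771) = +1.319 V.

+1.319 V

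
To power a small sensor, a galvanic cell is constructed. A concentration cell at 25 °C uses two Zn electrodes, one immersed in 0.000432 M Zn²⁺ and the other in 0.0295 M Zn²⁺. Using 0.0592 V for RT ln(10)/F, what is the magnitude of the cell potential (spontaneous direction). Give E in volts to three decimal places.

For a concentration cell E°cell = 0. The 0.0295 M side is the cathode (reduction is favoured where [Zn²⁺] is higher).
With n = 2, E = −(0.0592/2) log([Zn²⁺]ₐₙ/[Zn²⁺]꜀ₐₜ) = −(0.0592/2) log(0.000432/0.0295) = −(0.0592/2)(-1.834) = +0.054 V.

+0.054 V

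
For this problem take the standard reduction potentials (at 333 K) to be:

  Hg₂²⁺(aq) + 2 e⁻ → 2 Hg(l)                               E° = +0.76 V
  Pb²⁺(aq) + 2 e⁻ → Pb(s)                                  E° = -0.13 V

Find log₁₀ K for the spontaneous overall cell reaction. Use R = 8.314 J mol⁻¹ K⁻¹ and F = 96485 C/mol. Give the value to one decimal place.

Cathode: Hg₂²⁺/Hg; anode: Pb²⁺/Pb. E°cell = (+0.76) − (-0.13) = +0.89 V, with n = 2.
ΔG° = −nFE° = −RT ln K, so ln K = nFE°/(RT) = (2)(96485)(+0.89) / ((8.314)(333)) = 62.033.
log₁₀ K = 62.033 / ln 10 = 26.9.

26.9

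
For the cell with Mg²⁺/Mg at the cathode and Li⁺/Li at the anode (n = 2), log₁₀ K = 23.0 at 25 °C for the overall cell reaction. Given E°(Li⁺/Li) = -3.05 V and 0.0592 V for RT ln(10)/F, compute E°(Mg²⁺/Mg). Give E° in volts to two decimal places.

-2.37 V

E°cell = (0.0592/n)·log K = (0.0592/2)(23.0) = +0.681 V.
Since Mg²⁺/Mg is the cathode and Li⁺/Li the anode, E°cell = E°(Mg²⁺/Mg) − E°(Li⁺/Li).
So E°(Mg²⁺/Mg) = E°cell + E°(Li⁺/Li) = +0.681 + (-3.05) = -2.37 V.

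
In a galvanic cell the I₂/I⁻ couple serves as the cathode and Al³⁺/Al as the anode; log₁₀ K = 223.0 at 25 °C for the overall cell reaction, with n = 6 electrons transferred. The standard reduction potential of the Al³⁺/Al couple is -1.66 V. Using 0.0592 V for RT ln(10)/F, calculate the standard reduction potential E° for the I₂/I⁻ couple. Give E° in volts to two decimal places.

+0.54 V

E°cell = (0.0592/n)·log K = (0.0592/6)(223.0) = +2.200 V.
Since I₂/I⁻ is the cathode and Al³⁺/Al the anode, E°cell = E°(I₂/I⁻) − E°(Al³⁺/Al).
So E°(I₂/I⁻) = E°cell + E°(Al³⁺/Al) = +2.200 + (-1.66) = +0.54 V.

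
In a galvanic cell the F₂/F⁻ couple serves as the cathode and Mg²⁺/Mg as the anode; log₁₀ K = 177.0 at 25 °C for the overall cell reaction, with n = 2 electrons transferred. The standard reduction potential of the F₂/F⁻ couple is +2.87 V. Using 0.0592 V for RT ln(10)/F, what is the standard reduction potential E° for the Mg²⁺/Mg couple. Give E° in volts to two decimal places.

-2.37 V

E°cell = (0.0592/n)·log K = (0.0592/2)(177.0) = +5.239 V.
Since F₂/F⁻ is the cathode and Mg²⁺/Mg the anode, E°cell = E°(F₂/F⁻) − E°(Mg²⁺/Mg).
So E°(Mg²⁺/Mg) = E°(F₂/F⁻) − E°cell = (+2.87) − (+5.239) = -2.37 V.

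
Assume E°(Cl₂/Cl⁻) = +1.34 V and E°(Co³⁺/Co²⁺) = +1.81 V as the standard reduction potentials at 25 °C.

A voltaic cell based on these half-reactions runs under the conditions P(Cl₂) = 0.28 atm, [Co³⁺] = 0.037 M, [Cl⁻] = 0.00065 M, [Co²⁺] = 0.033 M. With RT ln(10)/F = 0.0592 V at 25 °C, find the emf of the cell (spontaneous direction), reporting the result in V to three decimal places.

Co³⁺/Co²⁺ is the cathode (higher E°), Cl₂/Cl⁻ the anode: E°cell = +1.81 − (+1.34) = +0.47 V, n = 2.
Overall: 2 Co³⁺(aq) + 2 Cl⁻(aq) → 2 Co²⁺(aq) + Cl₂(g)
Q = [Co²⁺]^2·P(Cl₂) / ([Co³⁺]^2·[Cl⁻]^2); log Q = 5.722.
E = E° − (0.0592/n) log Q = +0.47 − (0.0592/2)(5.722) = +0.301 V.

+0.301 V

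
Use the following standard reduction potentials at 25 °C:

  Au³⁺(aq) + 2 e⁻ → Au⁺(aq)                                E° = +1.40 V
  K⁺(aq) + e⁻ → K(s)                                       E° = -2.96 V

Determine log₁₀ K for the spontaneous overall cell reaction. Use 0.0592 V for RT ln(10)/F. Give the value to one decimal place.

Cathode: Au³⁺/Au⁺; anode: K⁺/K. E°cell = +4.36 V, n = 2.
log K = nE°cell / 0.0592 = (2)(+4.36) / 0.0592 = 147.3.

147.3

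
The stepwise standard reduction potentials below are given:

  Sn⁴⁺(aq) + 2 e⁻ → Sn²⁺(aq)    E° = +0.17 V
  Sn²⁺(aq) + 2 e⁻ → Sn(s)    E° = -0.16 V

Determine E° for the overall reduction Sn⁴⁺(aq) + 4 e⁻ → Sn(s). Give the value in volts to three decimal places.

Standard free energies of sequential steps add: ΔG°₃ = ΔG°₁ + ΔG°₂, so n₃E°₃ = n₁E°₁ + n₂E°₂.
E°₃ = (2×+0.17 + 2×-0.16) / 4 = (+0.020) / 4 = +0.005 V.

+0.005 V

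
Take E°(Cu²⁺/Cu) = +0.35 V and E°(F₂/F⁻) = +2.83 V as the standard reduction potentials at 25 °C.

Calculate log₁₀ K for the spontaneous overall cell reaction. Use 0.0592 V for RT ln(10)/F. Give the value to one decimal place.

Cathode: F₂/F⁻; anode: Cu²⁺/Cu. E°cell = +2.48 V, n = 2.
log K = nE°cell / 0.0592 = (2)(+2.48) / 0.0592 = 83.8.

83.8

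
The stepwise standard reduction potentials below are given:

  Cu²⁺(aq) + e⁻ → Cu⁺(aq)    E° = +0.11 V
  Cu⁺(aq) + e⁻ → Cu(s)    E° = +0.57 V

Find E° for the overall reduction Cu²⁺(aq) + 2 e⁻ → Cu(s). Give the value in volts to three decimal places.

+0.340 V

Standard free energies of sequential steps add: ΔG°₃ = ΔG°₁ + ΔG°₂, so n₃E°₃ = n₁E°₁ + n₂E°₂.
E°₃ = (1×+0.11 + 1×+0.57) / 2 = (+0.680) / 2 = +0.340 V.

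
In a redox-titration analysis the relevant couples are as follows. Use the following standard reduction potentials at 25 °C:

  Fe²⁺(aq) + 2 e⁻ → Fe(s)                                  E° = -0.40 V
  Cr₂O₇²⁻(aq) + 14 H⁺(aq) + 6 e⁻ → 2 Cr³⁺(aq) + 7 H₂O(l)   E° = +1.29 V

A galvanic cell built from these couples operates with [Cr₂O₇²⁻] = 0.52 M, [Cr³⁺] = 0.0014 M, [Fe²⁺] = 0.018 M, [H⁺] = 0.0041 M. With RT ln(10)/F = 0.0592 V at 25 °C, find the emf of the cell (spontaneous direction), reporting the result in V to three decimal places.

+1.465 V

Cr₂O₇²⁻/Cr³⁺ is the cathode (higher E°), Fe²⁺/Fe the anode: E°cell = +1.29 − (-0.40) = +1.69 V, n = 6.
Overall: Cr₂O₇²⁻(aq) + 14 H⁺(aq) + 3 Fe(s) → 2 Cr³⁺(aq) + 7 H₂O(l) + 3 Fe²⁺(aq)
Q = [Cr³⁺]^2·[Fe²⁺]^3 / ([Cr₂O₇²⁻]·[H⁺]^14); log Q = 22.763.
E = E° − (0.0592/n) log Q = +1.69 − (0.0592/6)(22.763) = +1.465 V.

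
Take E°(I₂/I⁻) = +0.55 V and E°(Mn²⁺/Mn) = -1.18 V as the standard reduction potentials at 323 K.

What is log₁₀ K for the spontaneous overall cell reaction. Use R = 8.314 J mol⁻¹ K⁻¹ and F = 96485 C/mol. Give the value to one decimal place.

Cathode: I₂/I⁻; anode: Mn²⁺/Mn. E°cell = (+0.55) − (-1.18) = +1.73 V, with n = 2.
ΔG° = −nFE° = −RT ln K, so ln K = nFE°/(RT) = (2)(96485)(+1.73) / ((8.314)(323)) = 124.315.
log₁₀ K = 124.315 / ln 10 = 54.0.

54.0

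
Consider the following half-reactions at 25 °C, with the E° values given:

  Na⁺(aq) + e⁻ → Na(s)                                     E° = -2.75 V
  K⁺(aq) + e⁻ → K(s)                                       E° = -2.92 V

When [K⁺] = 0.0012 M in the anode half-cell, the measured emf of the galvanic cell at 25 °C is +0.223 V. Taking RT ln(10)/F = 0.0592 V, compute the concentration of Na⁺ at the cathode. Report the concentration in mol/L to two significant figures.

Na⁺/Na is the cathode, K⁺/K the anode: E°cell = +0.17 V, n = 1.
Overall reaction: Na⁺(aq) + K(s) → Na(s) + K⁺(aq); Q = [K⁺]^1/[Na⁺]^1.
From E = E° − (0.0592/n) log Q: log Q = (E° − E)·n/0.0592 = (+0.17 − (+0.223))·1/0.0592 = -0.8953.
So 1·log[Na⁺] = 1·log(0.0012) − log Q = -2.9208 − (-0.8953) = -2.0255; [Na⁺] = 10^(-2.0255) ≈ 0.0094 M.

0.0094 M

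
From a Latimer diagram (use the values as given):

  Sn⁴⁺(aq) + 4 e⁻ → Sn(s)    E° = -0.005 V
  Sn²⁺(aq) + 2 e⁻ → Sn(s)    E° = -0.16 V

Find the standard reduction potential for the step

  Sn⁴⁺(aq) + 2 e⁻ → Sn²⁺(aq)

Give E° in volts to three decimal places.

Sequential free energies add, so n₃E°₃ = n₁E°₁ + n₂E°₂.
With n₃ = 4, and the known step contributing 2×(-0.16) V, the unknown satisfies 2·E° = 4×(-0.005) − 2×(-0.16) = +0.300.
E° = +0.300 / 2 = +0.150 V.

+0.150 V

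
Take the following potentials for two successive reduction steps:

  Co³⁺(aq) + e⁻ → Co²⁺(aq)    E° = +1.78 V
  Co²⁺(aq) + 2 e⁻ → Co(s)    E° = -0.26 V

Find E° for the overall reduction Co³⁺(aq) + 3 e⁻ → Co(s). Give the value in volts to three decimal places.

+0.420 V

Adding the free-energy changes (−nFE°) of the two steps gives −n₃FE°₃ = −n₁FE°₁ − n₂FE°₂.
E°₃ = (1×+1.78 + 2×-0.26) / 3 = (+1.260) / 3 = +0.420 V.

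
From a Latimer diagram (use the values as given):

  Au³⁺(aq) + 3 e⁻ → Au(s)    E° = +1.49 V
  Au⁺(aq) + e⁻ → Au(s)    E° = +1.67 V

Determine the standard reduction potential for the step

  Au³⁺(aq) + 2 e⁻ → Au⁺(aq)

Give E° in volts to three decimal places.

+1.400 V

Sequential free energies add, so n₃E°₃ = n₁E°₁ + n₂E°₂.
With n₃ = 3, and the known step contributing 1×(+1.67) V, the unknown satisfies 2·E° = 3×(+1.49) − 1×(+1.67) = +2.800.
E° = +2.800 / 2 = +1.400 V.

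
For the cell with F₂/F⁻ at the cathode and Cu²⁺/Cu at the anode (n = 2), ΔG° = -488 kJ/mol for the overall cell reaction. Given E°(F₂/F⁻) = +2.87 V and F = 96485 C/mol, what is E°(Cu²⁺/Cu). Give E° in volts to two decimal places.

E°cell = −ΔG°/(nF) = −(-488×10³)/((2)(96485)) = +2.529 V.
Since F₂/F⁻ is the cathode and Cu²⁺/Cu the anode, E°cell = E°(F₂/F⁻) − E°(Cu²⁺/Cu).
So E°(Cu²⁺/Cu) = E°(F₂/F⁻) − E°cell = (+2.87) − (+2.529) = +0.34 V.

+0.34 V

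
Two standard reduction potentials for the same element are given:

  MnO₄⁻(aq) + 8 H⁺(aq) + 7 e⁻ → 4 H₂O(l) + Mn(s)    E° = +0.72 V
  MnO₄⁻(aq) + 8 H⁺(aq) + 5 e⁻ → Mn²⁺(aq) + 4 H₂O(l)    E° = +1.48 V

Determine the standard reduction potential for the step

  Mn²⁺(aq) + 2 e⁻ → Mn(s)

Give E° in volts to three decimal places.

-1.180 V

Sequential free energies add, so n₃E°₃ = n₁E°₁ + n₂E°₂.
With n₃ = 7, and the known step contributing 5×(+1.48) V, the unknown satisfies 2·E° = 7×(+0.72) − 5×(+1.48) = -2.360.
E° = -2.360 / 2 = -1.180 V.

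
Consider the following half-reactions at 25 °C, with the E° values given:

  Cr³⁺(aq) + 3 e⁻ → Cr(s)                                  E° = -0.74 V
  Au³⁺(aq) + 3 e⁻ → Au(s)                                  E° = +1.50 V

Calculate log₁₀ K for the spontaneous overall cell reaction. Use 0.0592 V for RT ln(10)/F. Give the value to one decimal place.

113.5

Cathode: Au³⁺/Au; anode: Cr³⁺/Cr. E°cell = +2.24 V, n = 3.
log K = nE°cell / 0.0592 = (3)(+2.24) / 0.0592 = 113.5.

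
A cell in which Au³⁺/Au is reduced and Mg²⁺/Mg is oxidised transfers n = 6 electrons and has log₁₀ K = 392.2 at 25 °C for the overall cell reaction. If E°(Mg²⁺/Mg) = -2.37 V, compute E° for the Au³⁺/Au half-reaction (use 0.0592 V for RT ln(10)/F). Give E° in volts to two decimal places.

E°cell = (0.0592/n)·log K = (0.0592/6)(392.2) = +3.870 V.
Since Au³⁺/Au is the cathode and Mg²⁺/Mg the anode, E°cell = E°(Au³⁺/Au) − E°(Mg²⁺/Mg).
So E°(Au³⁺/Au) = E°cell + E°(Mg²⁺/Mg) = +3.870 + (-2.37) = +1.50 V.

+1.50 V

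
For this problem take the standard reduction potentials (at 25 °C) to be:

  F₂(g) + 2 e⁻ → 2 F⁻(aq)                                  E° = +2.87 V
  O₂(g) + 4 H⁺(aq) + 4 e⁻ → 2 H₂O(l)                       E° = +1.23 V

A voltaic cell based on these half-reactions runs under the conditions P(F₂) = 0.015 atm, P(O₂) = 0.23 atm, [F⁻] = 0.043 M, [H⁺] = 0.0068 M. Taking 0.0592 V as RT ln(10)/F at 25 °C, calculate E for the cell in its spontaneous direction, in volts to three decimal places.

+1.805 V

F₂/F⁻ is the cathode (higher E°), O₂/H₂O the anode: E°cell = +2.87 − (+1.23) = +1.64 V, n = 4.
Overall: 2 F₂(g) + 2 H₂O(l) → 4 F⁻(aq) + O₂(g) + 4 H⁺(aq)
Q = [F⁻]^4·P(O₂)·[H⁺]^4 / (P(F₂)^2); log Q = -11.127.
E = E° − (0.0592/n) log Q = +1.64 − (0.0592/4)(-11.127) = +1.805 V.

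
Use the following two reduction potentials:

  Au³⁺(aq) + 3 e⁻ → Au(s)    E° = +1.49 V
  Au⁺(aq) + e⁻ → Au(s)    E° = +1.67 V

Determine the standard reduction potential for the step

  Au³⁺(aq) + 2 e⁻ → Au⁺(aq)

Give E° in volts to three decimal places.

+1.400 V

Sequential free energies add, so n₃E°₃ = n₁E°₁ + n₂E°₂.
With n₃ = 3, and the known step contributing 1×(+1.67) V, the unknown satisfies 2·E° = 3×(+1.49) − 1×(+1.67) = +2.800.
E° = +2.800 / 2 = +1.400 V.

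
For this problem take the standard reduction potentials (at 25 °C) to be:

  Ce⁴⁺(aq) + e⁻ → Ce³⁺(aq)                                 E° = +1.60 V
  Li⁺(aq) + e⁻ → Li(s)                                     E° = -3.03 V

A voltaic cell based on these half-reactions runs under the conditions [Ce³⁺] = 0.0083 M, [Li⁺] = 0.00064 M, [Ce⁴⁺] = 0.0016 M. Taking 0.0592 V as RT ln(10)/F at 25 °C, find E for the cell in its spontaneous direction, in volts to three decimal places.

+4.777 V

Ce⁴⁺/Ce³⁺ is the cathode (higher E°), Li⁺/Li the anode: E°cell = +1.60 − (-3.03) = +4.63 V, n = 1.
Overall: Ce⁴⁺(aq) + Li(s) → Ce³⁺(aq) + Li⁺(aq)
Q = [Ce³⁺]·[Li⁺] / ([Ce⁴⁺]); log Q = -2.479.
E = E° − (0.0592/n) log Q = +4.63 − (0.0592/1)(-2.479) = +4.777 V.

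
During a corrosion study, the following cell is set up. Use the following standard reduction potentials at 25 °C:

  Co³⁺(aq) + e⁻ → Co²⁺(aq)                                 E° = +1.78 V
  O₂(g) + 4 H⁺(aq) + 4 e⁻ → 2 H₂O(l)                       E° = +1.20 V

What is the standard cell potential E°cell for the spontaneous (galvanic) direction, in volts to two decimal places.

+0.58 V

The Co³⁺/Co²⁺ couple has the higher reduction potential, so it is the cathode; O₂/H₂O is oxidised at the anode.
E°cell = E°(cathode) − E°(anode) = (+1.78) − (+1.20) = +0.58 V.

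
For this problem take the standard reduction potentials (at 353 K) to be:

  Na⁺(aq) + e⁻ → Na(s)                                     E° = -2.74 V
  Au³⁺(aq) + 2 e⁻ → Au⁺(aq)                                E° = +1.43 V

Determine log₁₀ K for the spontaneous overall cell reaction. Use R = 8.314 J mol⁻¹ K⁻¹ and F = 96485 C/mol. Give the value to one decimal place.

119.1

Cathode: Au³⁺/Au⁺; anode: Na⁺/Na. E°cell = (+1.43) − (-2.74) = +4.17 V, with n = 2.
ΔG° = −nFE° = −RT ln K, so ln K = nFE°/(RT) = (2)(96485)(+4.17) / ((8.314)(353)) = 274.183.
log₁₀ K = 274.183 / ln 10 = 119.1.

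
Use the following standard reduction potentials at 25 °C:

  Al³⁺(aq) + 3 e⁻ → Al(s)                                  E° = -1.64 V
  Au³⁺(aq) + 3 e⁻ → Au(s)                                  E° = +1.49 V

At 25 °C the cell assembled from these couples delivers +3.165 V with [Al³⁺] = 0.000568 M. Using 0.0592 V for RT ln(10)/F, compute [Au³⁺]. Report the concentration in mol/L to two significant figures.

0.034 M

Au³⁺/Au is the cathode, Al³⁺/Al the anode: E°cell = +3.13 V, n = 3.
Overall reaction: Au³⁺(aq) + Al(s) → Au(s) + Al³⁺(aq); Q = [Al³⁺]^1/[Au³⁺]^1.
From E = E° − (0.0592/n) log Q: log Q = (E° − E)·n/0.0592 = (+3.13 − (+3.165))·3/0.0592 = -1.7736.
So 1·log[Au³⁺] = 1·log(0.000568) − log Q = -3.2457 − (-1.7736) = -1.4721; [Au³⁺] = 10^(-1.4721) ≈ 0.034 M.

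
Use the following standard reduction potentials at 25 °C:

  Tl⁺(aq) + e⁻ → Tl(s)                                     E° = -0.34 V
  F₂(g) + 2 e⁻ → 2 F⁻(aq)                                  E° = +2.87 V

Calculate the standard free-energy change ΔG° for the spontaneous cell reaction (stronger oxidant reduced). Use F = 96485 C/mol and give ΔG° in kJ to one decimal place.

-619.4 kJ

F₂/F⁻ (E° = +2.87 V) is the cathode; Tl⁺/Tl (E° = -0.34 V) is the anode, so E°cell = +3.21 V.
Balancing electrons gives n = 2 (lcm of 2 and 1).
ΔG° = −nFE° = −(2)(96485)(+3.21) = -619,434 J = -619.4 kJ.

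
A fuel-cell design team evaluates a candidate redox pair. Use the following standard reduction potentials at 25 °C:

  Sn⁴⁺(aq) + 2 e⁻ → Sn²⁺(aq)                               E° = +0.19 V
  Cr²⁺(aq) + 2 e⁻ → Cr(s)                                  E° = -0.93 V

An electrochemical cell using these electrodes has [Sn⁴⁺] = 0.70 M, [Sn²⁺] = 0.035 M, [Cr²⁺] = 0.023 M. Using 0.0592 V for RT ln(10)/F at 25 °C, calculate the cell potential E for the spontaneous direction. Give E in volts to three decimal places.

+1.207 V

Sn⁴⁺/Sn²⁺ is the cathode (higher E°), Cr²⁺/Cr the anode: E°cell = +0.19 − (-0.93) = +1.12 V, n = 2.
Overall: Sn⁴⁺(aq) + Cr(s) → Sn²⁺(aq) + Cr²⁺(aq)
Q = [Sn²⁺]·[Cr²⁺] / ([Sn⁴⁺]); log Q = -2.939.
E = E° − (0.0592/n) log Q = +1.12 − (0.0592/2)(-2.939) = +1.207 V.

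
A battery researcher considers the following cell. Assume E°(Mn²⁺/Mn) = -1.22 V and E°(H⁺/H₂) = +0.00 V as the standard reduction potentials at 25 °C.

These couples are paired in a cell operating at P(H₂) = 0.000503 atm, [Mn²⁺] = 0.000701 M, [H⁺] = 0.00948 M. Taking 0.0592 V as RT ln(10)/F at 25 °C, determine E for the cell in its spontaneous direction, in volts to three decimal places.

H⁺/H₂ is the cathode (higher E°), Mn²⁺/Mn the anode: E°cell = +0.00 − (-1.22) = +1.22 V, n = 2.
Overall: 2 H⁺(aq) + Mn(s) → H₂(g) + Mn²⁺(aq)
Q = P(H₂)·[Mn²⁺] / ([H⁺]^2); log Q = -2.406.
E = E° − (0.0592/n) log Q = +1.22 − (0.0592/2)(-2.406) = +1.291 V.

+1.291 V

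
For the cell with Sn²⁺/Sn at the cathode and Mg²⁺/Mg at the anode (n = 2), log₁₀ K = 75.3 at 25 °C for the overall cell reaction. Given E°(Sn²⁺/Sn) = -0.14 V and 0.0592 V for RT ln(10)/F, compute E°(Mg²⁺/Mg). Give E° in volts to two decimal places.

E°cell = (0.0592/n)·log K = (0.0592/2)(75.3) = +2.229 V.
Since Sn²⁺/Sn is the cathode and Mg²⁺/Mg the anode, E°cell = E°(Sn²⁺/Sn) − E°(Mg²⁺/Mg).
So E°(Mg²⁺/Mg) = E°(Sn²⁺/Sn) − E°cell = (-0.14) − (+2.229) = -2.37 V.

-2.37 V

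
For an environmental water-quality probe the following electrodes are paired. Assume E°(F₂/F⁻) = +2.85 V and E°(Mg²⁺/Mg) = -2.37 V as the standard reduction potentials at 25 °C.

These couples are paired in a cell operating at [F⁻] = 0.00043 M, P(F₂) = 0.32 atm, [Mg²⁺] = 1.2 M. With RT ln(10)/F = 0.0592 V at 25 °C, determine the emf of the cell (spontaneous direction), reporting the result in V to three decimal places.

+5.402 V

F₂/F⁻ is the cathode (higher E°), Mg²⁺/Mg the anode: E°cell = +2.85 − (-2.37) = +5.22 V, n = 2.
Overall: F₂(g) + Mg(s) → 2 F⁻(aq) + Mg²⁺(aq)
Q = [F⁻]^2·[Mg²⁺] / (P(F₂)); log Q = -6.159.
E = E° − (0.0592/n) log Q = +5.22 − (0.0592/2)(-6.159) = +5.402 V.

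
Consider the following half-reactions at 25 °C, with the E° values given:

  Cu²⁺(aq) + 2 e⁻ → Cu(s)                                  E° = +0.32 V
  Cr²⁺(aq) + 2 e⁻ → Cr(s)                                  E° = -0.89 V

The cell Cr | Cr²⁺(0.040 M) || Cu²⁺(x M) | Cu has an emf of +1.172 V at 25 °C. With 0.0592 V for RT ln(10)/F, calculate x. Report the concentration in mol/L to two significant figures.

0.0021 M

Cu²⁺/Cu is the cathode, Cr²⁺/Cr the anode: E°cell = +1.21 V, n = 2.
Overall reaction: Cu²⁺(aq) + Cr(s) → Cu(s) + Cr²⁺(aq); Q = [Cr²⁺]^1/[Cu²⁺]^1.
From E = E° − (0.0592/n) log Q: log Q = (E° − E)·n/0.0592 = (+1.21 − (+1.172))·2/0.0592 = 1.2838.
So 1·log[Cu²⁺] = 1·log(0.04) − log Q = -1.3979 − (1.2838) = -2.6817; [Cu²⁺] = 10^(-2.6817) ≈ 0.0021 M.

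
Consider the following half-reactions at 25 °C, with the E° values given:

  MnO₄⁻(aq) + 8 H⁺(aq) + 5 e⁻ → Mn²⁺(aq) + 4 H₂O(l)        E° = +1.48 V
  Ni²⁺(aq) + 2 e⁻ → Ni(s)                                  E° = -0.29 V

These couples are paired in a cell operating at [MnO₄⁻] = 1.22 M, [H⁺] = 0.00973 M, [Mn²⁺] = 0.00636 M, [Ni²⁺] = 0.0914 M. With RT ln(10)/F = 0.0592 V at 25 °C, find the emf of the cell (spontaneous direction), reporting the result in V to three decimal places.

MnO₄⁻/Mn²⁺ is the cathode (higher E°), Ni²⁺/Ni the anode: E°cell = +1.48 − (-0.29) = +1.77 V, n = 10.
Overall: 2 MnO₄⁻(aq) + 16 H⁺(aq) + 5 Ni(s) → 2 Mn²⁺(aq) + 8 H₂O(l) + 5 Ni²⁺(aq)
Q = [Mn²⁺]^2·[Ni²⁺]^5 / ([MnO₄⁻]^2·[H⁺]^16); log Q = 22.429.
E = E° − (0.0592/n) log Q = +1.77 − (0.0592/10)(22.429) = +1.637 V.

+1.637 V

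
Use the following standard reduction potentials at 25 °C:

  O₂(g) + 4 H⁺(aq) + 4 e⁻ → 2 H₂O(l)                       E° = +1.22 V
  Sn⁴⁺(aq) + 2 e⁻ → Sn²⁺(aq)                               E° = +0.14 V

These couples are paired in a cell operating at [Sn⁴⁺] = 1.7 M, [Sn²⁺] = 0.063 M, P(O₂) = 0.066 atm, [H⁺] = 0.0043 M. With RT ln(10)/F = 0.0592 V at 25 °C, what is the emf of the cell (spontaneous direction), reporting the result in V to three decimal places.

+0.880 V

O₂/H₂O is the cathode (higher E°), Sn⁴⁺/Sn²⁺ the anode: E°cell = +1.22 − (+0.14) = +1.08 V, n = 4.
Overall: O₂(g) + 4 H⁺(aq) + 2 Sn²⁺(aq) → 2 H₂O(l) + 2 Sn⁴⁺(aq)
Q = [Sn⁴⁺]^2 / (P(O₂)·[H⁺]^4·[Sn²⁺]^2); log Q = 13.509.
E = E° − (0.0592/n) log Q = +1.08 − (0.0592/4)(13.509) = +0.880 V.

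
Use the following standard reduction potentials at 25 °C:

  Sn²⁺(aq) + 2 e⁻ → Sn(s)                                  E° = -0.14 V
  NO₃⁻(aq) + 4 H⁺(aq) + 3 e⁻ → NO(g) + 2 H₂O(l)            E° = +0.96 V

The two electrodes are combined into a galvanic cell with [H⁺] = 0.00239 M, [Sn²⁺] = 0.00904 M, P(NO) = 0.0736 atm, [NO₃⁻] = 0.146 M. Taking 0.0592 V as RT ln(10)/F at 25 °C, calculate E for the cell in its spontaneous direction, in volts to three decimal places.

NO₃⁻/NO is the cathode (higher E°), Sn²⁺/Sn the anode: E°cell = +0.96 − (-0.14) = +1.10 V, n = 6.
Overall: 2 NO₃⁻(aq) + 8 H⁺(aq) + 3 Sn(s) → 2 NO(g) + 4 H₂O(l) + 3 Sn²⁺(aq)
Q = P(NO)^2·[Sn²⁺]^3 / ([NO₃⁻]^2·[H⁺]^8); log Q = 14.246.
E = E° − (0.0592/n) log Q = +1.10 − (0.0592/6)(14.246) = +0.959 V.

+0.959 V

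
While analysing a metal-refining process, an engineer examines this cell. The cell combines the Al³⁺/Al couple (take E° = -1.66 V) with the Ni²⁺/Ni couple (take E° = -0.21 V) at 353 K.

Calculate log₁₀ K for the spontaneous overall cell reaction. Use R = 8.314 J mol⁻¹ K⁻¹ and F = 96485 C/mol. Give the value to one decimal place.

Cathode: Ni²⁺/Ni; anode: Al³⁺/Al. E°cell = (-0.21) − (-1.66) = +1.45 V, with n = 6.
ΔG° = −nFE° = −RT ln K, so ln K = nFE°/(RT) = (6)(96485)(+1.45) / ((8.314)(353)) = 286.019.
log₁₀ K = 286.019 / ln 10 = 124.2.

124.2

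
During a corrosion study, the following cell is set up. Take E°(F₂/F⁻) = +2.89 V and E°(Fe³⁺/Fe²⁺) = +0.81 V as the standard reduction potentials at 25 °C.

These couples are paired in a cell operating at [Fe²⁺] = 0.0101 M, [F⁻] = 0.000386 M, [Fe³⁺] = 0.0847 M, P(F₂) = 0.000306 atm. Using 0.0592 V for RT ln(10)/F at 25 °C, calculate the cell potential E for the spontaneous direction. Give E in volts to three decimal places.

F₂/F⁻ is the cathode (higher E°), Fe³⁺/Fe²⁺ the anode: E°cell = +2.89 − (+0.81) = +2.08 V, n = 2.
Overall: F₂(g) + 2 Fe²⁺(aq) → 2 F⁻(aq) + 2 Fe³⁺(aq)
Q = [F⁻]^2·[Fe³⁺]^2 / (P(F₂)·[Fe²⁺]^2); log Q = -1.465.
E = E° − (0.0592/n) log Q = +2.08 − (0.0592/2)(-1.465) = +2.123 V.

+2.123 V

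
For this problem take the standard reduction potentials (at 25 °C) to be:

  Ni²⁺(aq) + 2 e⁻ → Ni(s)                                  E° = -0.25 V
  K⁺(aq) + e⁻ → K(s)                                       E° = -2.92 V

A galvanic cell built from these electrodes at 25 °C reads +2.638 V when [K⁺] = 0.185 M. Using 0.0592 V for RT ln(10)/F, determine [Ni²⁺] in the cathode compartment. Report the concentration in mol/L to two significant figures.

0.0028 M

Ni²⁺/Ni is the cathode, K⁺/K the anode: E°cell = +2.67 V, n = 2.
Overall reaction: Ni²⁺(aq) + 2 K(s) → Ni(s) + 2 K⁺(aq); Q = [K⁺]^2/[Ni²⁺]^1.
From E = E° − (0.0592/n) log Q: log Q = (E° − E)·n/0.0592 = (+2.67 − (+2.638))·2/0.0592 = 1.0811.
So 1·log[Ni²⁺] = 2·log(0.185) − log Q = -1.4657 − (1.0811) = -2.5468; [Ni²⁺] = 10^(-2.5468) ≈ 0.0028 M.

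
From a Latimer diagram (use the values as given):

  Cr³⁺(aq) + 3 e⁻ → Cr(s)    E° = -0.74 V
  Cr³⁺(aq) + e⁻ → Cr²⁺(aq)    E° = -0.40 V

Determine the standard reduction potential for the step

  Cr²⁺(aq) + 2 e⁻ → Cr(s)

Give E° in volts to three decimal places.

Sequential free energies add, so n₃E°₃ = n₁E°₁ + n₂E°₂.
With n₃ = 3, and the known step contributing 1×(-0.40) V, the unknown satisfies 2·E° = 3×(-0.74) − 1×(-0.40) = -1.820.
E° = -1.820 / 2 = -0.910 V.

-0.910 V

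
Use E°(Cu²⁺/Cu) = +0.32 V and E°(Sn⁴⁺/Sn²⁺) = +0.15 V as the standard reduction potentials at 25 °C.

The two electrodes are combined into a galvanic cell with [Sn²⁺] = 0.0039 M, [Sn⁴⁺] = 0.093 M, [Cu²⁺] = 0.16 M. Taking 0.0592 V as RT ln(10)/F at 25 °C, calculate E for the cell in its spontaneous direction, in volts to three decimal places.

Cu²⁺/Cu is the cathode (higher E°), Sn⁴⁺/Sn²⁺ the anode: E°cell = +0.32 − (+0.15) = +0.17 V, n = 2.
Overall: Cu²⁺(aq) + Sn²⁺(aq) → Cu(s) + Sn⁴⁺(aq)
Q = [Sn⁴⁺] / ([Cu²⁺]·[Sn²⁺]); log Q = 2.173.
E = E° − (0.0592/n) log Q = +0.17 − (0.0592/2)(2.173) = +0.106 V.

+0.106 V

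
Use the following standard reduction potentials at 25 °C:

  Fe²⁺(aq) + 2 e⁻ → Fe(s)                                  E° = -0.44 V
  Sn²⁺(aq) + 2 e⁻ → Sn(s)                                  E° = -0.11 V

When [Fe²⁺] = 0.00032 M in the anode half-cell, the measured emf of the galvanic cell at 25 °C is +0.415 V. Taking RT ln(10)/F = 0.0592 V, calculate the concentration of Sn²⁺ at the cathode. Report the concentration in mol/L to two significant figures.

0.24 M

Sn²⁺/Sn is the cathode, Fe²⁺/Fe the anode: E°cell = +0.33 V, n = 2.
Overall reaction: Sn²⁺(aq) + Fe(s) → Sn(s) + Fe²⁺(aq); Q = [Fe²⁺]^1/[Sn²⁺]^1.
From E = E° − (0.0592/n) log Q: log Q = (E° − E)·n/0.0592 = (+0.33 − (+0.415))·2/0.0592 = -2.8716.
So 1·log[Sn²⁺] = 1·log(0.00032) − log Q = -3.4949 − (-2.8716) = -0.6233; [Sn²⁺] = 10^(-0.6233) ≈ 0.24 M.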